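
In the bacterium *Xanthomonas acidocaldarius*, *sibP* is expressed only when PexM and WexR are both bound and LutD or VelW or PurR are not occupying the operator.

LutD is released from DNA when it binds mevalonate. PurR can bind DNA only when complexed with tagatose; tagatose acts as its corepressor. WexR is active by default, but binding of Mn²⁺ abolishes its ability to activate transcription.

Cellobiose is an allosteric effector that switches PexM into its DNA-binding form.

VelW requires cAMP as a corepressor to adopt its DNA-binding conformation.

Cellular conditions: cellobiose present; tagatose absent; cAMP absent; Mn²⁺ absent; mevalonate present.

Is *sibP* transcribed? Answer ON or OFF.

ON

Cellobiose is present, so PexM is active.
Mevalonate is present, so LutD is inactive.
cAMP is absent, so VelW is inactive.
Tagatose is absent, so PurR is inactive.
Mn²⁺ is absent, so WexR is active.
No repressor is bound and PexM and WexR are active, so *sibP* is transcribed.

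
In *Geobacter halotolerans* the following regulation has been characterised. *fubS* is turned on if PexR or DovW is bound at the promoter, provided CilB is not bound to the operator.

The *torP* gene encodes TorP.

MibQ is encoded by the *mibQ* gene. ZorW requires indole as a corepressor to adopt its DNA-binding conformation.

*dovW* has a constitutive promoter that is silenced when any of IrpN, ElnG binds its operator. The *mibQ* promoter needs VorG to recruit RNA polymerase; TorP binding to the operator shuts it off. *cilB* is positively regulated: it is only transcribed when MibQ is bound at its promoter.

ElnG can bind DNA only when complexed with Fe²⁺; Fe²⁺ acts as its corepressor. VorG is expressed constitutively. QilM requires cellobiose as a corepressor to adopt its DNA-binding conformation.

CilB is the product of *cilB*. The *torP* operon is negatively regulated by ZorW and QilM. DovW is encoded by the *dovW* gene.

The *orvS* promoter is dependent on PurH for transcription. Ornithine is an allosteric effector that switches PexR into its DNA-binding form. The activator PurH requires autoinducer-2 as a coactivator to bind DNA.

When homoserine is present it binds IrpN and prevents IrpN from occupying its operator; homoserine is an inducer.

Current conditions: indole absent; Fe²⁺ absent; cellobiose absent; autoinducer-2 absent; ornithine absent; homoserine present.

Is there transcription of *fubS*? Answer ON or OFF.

Ornithine is absent, so PexR is inactive.
Indole is absent, so ZorW is inactive.
Cellobiose is absent, so QilM is inactive.
With no repressor bound, *torP* is transcribed.
So TorP is produced and active.
VorG is produced constitutively and is active.
With repressor TorP bound, *mibQ* is not transcribed.
So MibQ is not produced.
Required activator MibQ is absent, so *cilB* is not transcribed.
So CilB is not produced.
Homoserine is present, so IrpN is inactive.
Fe²⁺ is absent, so ElnG is inactive.
With no repressor bound, *dovW* is transcribed.
So DovW is produced and active.
Activator DovW is present, so *fubS* is transcribed.

ON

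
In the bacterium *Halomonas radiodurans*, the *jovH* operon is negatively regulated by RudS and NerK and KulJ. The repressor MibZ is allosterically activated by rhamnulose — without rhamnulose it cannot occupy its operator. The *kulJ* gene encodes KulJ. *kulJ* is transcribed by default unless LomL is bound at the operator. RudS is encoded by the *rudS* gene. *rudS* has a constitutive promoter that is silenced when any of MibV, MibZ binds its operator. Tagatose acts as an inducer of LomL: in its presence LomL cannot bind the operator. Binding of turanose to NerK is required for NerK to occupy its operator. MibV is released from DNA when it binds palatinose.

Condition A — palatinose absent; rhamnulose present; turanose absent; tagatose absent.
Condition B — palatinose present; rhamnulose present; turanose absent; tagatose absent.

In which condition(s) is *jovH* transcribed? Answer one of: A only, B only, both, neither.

Condition A:
Palatinose is absent, so MibV is active.
Rhamnulose is present, so MibZ is active.
With repressor MibV bound, *rudS* is not transcribed.
So RudS is not produced.
Turanose is absent, so NerK is inactive.
Tagatose is absent, so LomL is active.
With repressor LomL bound, *kulJ* is not transcribed.
So KulJ is not produced.
With no repressor bound, *jovH* is transcribed.
→ *jovH* is ON in A.
Condition B:
Palatinose is present, so MibV is inactive.
Rhamnulose is present, so MibZ is active.
With repressor MibZ bound, *rudS* is not transcribed.
So RudS is not produced.
Turanose is absent, so NerK is inactive.
Tagatose is absent, so LomL is active.
With repressor LomL bound, *kulJ* is not transcribed.
So KulJ is not produced.
With no repressor bound, *jovH* is transcribed.
→ *jovH* is ON in B.

both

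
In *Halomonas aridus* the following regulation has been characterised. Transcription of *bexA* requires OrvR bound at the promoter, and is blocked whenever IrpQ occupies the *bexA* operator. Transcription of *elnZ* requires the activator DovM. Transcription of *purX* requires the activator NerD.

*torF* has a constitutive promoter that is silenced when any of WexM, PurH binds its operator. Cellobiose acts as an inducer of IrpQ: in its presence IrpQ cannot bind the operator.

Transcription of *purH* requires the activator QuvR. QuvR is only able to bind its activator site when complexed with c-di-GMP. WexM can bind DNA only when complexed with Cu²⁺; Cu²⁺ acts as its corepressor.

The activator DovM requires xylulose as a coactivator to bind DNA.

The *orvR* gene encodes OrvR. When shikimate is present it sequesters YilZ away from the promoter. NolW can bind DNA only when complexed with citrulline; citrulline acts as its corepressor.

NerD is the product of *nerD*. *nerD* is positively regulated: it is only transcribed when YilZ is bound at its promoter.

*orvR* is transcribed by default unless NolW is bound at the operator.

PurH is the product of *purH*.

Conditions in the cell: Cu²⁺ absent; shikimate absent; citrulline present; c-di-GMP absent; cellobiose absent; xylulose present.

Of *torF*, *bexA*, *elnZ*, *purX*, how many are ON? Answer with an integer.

Cu²⁺ is absent, so WexM is inactive.
c-di-GMP is absent, so QuvR is inactive.
Required activator QuvR is absent, so *purH* is not transcribed.
So PurH is not produced.
With no repressor bound, *torF* is transcribed.
→ *torF* is ON.
Cellobiose is absent, so IrpQ is active.
Citrulline is present, so NolW is active.
With repressor NolW bound, *orvR* is not transcribed.
So OrvR is not produced.
With repressor IrpQ bound, *bexA* is not transcribed.
→ *bexA* is OFF.
Xylulose is present, so DovM is active.
No repressor is bound and DovM is active, so *elnZ* is transcribed.
→ *elnZ* is ON.
Shikimate is absent, so YilZ is active.
No repressor is bound and YilZ is active, so *nerD* is transcribed.
So NerD is produced and active.
No repressor is bound and NerD is active, so *purX* is transcribed.
→ *purX* is ON.
3 of the 4 genes are transcribed.

3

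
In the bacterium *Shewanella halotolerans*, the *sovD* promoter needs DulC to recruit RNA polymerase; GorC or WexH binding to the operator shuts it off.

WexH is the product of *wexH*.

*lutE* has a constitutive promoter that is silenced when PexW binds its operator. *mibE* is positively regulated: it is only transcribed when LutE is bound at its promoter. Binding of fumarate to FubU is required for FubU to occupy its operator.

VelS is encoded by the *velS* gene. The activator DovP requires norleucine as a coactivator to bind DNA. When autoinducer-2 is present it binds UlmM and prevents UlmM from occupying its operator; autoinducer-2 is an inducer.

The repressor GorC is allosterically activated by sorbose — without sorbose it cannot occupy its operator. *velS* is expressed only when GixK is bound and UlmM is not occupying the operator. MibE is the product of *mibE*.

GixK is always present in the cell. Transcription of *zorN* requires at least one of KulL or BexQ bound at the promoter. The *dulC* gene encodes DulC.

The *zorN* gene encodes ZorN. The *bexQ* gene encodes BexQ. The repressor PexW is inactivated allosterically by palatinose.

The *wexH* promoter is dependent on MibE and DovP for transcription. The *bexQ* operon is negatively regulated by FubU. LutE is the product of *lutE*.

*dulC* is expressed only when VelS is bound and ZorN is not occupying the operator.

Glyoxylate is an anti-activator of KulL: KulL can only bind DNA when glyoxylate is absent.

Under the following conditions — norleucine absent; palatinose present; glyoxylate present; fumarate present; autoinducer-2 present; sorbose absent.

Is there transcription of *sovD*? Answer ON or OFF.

ON

Autoinducer-2 is present, so UlmM is inactive.
GixK is produced constitutively and is active.
No repressor is bound and GixK is active, so *velS* is transcribed.
So VelS is produced and active.
Glyoxylate is present, so KulL is inactive.
Fumarate is present, so FubU is active.
With repressor FubU bound, *bexQ* is not transcribed.
So BexQ is not produced.
No activator is available at the *zorN* promoter, so *zorN* is not transcribed.
So ZorN is not produced.
No repressor is bound and VelS is active, so *dulC* is transcribed.
So DulC is produced and active.
Sorbose is absent, so GorC is inactive.
Palatinose is present, so PexW is inactive.
With no repressor bound, *lutE* is transcribed.
So LutE is produced and active.
No repressor is bound and LutE is active, so *mibE* is transcribed.
So MibE is produced and active.
Norleucine is absent, so DovP is inactive.
Required activator DovP is absent, so *wexH* is not transcribed.
So WexH is not produced.
No repressor is bound and DulC is active, so *sovD* is transcribed.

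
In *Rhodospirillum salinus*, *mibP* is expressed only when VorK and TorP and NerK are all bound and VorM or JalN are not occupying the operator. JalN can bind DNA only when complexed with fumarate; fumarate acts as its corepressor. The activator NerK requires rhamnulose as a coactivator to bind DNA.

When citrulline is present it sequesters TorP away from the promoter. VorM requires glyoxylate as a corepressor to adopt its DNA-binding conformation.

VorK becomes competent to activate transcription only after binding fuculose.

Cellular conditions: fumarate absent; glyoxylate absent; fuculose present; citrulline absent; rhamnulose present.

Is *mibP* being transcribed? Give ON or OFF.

Fuculose is present, so VorK is active.
Citrulline is absent, so TorP is active.
Glyoxylate is absent, so VorM is inactive.
Rhamnulose is present, so NerK is active.
Fumarate is absent, so JalN is inactive.
No repressor is bound and VorK and TorP and NerK are active, so *mibP* is transcribed.

ON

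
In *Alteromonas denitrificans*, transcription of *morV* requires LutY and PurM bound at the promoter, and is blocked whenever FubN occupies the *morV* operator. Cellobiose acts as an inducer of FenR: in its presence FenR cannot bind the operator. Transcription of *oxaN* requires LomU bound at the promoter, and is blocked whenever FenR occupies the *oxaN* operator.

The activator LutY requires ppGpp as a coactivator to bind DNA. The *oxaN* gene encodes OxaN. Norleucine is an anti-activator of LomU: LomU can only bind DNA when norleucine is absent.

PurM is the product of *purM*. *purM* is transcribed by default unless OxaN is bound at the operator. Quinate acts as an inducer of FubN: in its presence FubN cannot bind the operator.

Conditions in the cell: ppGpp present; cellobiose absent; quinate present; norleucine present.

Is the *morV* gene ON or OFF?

ppGpp is present, so LutY is active.
Norleucine is present, so LomU is inactive.
Cellobiose is absent, so FenR is active.
With repressor FenR bound, *oxaN* is not transcribed.
So OxaN is not produced.
With no repressor bound, *purM* is transcribed.
So PurM is produced and active.
Quinate is present, so FubN is inactive.
No repressor is bound and LutY and PurM are active, so *morV* is transcribed.

ON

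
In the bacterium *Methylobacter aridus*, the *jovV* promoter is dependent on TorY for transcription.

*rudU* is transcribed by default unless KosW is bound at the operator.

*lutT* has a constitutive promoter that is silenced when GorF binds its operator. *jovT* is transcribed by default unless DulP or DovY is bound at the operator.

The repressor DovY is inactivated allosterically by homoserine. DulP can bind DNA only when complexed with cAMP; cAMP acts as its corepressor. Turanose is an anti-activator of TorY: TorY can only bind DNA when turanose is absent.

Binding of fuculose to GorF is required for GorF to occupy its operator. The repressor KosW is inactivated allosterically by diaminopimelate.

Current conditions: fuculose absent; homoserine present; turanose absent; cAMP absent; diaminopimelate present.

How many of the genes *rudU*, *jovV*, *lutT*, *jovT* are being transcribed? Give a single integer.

Diaminopimelate is present, so KosW is inactive.
With no repressor bound, *rudU* is transcribed.
→ *rudU* is ON.
Turanose is absent, so TorY is active.
No repressor is bound and TorY is active, so *jovV* is transcribed.
→ *jovV* is ON.
Fuculose is absent, so GorF is inactive.
With no repressor bound, *lutT* is transcribed.
→ *lutT* is ON.
cAMP is absent, so DulP is inactive.
Homoserine is present, so DovY is inactive.
With no repressor bound, *jovT* is transcribed.
→ *jovT* is ON.
4 of the 4 genes are transcribed.

4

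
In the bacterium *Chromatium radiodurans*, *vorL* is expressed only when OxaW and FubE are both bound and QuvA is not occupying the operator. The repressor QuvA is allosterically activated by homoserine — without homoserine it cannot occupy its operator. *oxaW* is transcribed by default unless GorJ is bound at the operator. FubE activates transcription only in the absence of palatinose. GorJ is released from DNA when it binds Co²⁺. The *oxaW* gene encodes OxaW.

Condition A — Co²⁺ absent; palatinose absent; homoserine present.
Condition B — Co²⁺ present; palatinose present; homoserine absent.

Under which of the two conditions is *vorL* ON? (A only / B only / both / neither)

Condition A:
Co²⁺ is absent, so GorJ is active.
With repressor GorJ bound, *oxaW* is not transcribed.
So OxaW is not produced.
Palatinose is absent, so FubE is active.
Homoserine is present, so QuvA is active.
With repressor QuvA bound, *vorL* is not transcribed.
→ *vorL* is OFF in A.
Condition B:
Co²⁺ is present, so GorJ is inactive.
With no repressor bound, *oxaW* is transcribed.
So OxaW is produced and active.
Palatinose is present, so FubE is inactive.
Homoserine is absent, so QuvA is inactive.
Required activator FubE is absent, so *vorL* is not transcribed.
→ *vorL* is OFF in B.

neither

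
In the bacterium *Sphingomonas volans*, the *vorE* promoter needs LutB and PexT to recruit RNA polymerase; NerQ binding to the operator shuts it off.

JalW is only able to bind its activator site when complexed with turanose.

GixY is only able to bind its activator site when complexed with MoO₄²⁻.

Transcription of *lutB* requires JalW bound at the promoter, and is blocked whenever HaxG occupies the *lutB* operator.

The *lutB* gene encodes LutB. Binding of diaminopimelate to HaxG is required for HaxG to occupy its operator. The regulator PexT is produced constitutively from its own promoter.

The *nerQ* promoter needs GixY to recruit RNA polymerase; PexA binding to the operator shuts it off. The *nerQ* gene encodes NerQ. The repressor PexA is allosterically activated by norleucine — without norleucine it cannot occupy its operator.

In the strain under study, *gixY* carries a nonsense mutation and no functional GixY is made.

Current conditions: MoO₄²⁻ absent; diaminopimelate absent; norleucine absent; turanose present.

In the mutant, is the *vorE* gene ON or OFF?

ON

Norleucine is absent, so PexA is inactive.
GixY is non-functional in this strain, so it has no effect.
Required activator GixY is absent, so *nerQ* is not transcribed.
So NerQ is not produced.
Turanose is present, so JalW is active.
Diaminopimelate is absent, so HaxG is inactive.
No repressor is bound and JalW is active, so *lutB* is transcribed.
So LutB is produced and active.
PexT is produced constitutively and is active.
No repressor is bound and LutB and PexT are active, so *vorE* is transcribed.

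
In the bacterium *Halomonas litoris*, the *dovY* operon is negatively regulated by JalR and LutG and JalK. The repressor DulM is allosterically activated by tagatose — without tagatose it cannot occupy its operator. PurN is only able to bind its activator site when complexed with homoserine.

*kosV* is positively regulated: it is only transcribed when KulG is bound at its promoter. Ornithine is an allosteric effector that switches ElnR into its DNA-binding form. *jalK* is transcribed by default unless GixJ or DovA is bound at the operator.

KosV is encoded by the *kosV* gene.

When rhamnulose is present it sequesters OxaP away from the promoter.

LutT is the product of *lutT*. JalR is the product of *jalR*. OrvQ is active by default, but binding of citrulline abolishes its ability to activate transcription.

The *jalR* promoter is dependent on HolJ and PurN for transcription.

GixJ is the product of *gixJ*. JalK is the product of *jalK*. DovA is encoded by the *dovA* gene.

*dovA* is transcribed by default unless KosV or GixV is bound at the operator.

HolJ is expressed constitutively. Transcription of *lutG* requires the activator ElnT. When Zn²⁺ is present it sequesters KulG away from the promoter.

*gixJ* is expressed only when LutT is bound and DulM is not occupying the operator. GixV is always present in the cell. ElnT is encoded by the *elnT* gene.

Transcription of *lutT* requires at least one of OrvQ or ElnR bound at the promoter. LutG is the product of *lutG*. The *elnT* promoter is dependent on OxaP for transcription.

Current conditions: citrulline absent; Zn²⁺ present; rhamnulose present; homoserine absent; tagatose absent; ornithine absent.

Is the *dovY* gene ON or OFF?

HolJ is produced constitutively and is active.
Homoserine is absent, so PurN is inactive.
Required activator PurN is absent, so *jalR* is not transcribed.
So JalR is not produced.
Rhamnulose is present, so OxaP is inactive.
Required activator OxaP is absent, so *elnT* is not transcribed.
So ElnT is not produced.
Required activator ElnT is absent, so *lutG* is not transcribed.
So LutG is not produced.
Citrulline is absent, so OrvQ is active.
Ornithine is absent, so ElnR is inactive.
Activator OrvQ is present, so *lutT* is transcribed.
So LutT is produced and active.
Tagatose is absent, so DulM is inactive.
No repressor is bound and LutT is active, so *gixJ* is transcribed.
So GixJ is produced and active.
Zn²⁺ is present, so KulG is inactive.
Required activator KulG is absent, so *kosV* is not transcribed.
So KosV is not produced.
GixV is produced constitutively and is active.
With repressor GixV bound, *dovA* is not transcribed.
So DovA is not produced.
With repressor GixJ bound, *jalK* is not transcribed.
So JalK is not produced.
With no repressor bound, *dovY* is transcribed.

ON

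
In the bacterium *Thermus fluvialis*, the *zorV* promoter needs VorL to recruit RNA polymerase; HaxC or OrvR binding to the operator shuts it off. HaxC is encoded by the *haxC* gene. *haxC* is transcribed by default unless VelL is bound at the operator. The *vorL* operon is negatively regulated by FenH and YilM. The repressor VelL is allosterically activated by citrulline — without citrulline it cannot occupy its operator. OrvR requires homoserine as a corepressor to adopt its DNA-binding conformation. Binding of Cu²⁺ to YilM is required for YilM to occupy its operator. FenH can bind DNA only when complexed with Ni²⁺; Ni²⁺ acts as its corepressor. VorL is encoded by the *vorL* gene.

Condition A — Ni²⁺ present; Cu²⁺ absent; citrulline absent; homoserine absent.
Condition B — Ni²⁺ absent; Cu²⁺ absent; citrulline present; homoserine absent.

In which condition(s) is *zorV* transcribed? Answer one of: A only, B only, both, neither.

Condition A:
Ni²⁺ is present, so FenH is active.
Cu²⁺ is absent, so YilM is inactive.
With repressor FenH bound, *vorL* is not transcribed.
So VorL is not produced.
Citrulline is absent, so VelL is inactive.
With no repressor bound, *haxC* is transcribed.
So HaxC is produced and active.
Homoserine is absent, so OrvR is inactive.
With repressor HaxC bound, *zorV* is not transcribed.
→ *zorV* is OFF in A.
Condition B:
Ni²⁺ is absent, so FenH is inactive.
Cu²⁺ is absent, so YilM is inactive.
With no repressor bound, *vorL* is transcribed.
So VorL is produced and active.
Citrulline is present, so VelL is active.
With repressor VelL bound, *haxC* is not transcribed.
So HaxC is not produced.
Homoserine is absent, so OrvR is inactive.
No repressor is bound and VorL is active, so *zorV* is transcribed.
→ *zorV* is ON in B.

B only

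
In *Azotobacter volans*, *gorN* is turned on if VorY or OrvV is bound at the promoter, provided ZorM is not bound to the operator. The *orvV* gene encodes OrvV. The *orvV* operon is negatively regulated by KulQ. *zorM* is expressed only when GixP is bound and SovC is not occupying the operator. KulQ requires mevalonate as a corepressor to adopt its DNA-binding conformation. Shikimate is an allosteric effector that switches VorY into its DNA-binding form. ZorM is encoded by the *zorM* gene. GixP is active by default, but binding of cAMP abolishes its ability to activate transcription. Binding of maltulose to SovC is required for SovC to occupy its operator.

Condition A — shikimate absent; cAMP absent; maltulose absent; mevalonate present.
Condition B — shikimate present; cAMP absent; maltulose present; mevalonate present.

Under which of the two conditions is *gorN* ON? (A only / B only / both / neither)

Condition A:
Shikimate is absent, so VorY is inactive.
cAMP is absent, so GixP is active.
Maltulose is absent, so SovC is inactive.
No repressor is bound and GixP is active, so *zorM* is transcribed.
So ZorM is produced and active.
Mevalonate is present, so KulQ is active.
With repressor KulQ bound, *orvV* is not transcribed.
So OrvV is not produced.
With repressor ZorM bound, *gorN* is not transcribed.
→ *gorN* is OFF in A.
Condition B:
Shikimate is present, so VorY is active.
cAMP is absent, so GixP is active.
Maltulose is present, so SovC is active.
With repressor SovC bound, *zorM* is not transcribed.
So ZorM is not produced.
Mevalonate is present, so KulQ is active.
With repressor KulQ bound, *orvV* is not transcribed.
So OrvV is not produced.
Activator VorY is present, so *gorN* is transcribed.
→ *gorN* is ON in B.

B only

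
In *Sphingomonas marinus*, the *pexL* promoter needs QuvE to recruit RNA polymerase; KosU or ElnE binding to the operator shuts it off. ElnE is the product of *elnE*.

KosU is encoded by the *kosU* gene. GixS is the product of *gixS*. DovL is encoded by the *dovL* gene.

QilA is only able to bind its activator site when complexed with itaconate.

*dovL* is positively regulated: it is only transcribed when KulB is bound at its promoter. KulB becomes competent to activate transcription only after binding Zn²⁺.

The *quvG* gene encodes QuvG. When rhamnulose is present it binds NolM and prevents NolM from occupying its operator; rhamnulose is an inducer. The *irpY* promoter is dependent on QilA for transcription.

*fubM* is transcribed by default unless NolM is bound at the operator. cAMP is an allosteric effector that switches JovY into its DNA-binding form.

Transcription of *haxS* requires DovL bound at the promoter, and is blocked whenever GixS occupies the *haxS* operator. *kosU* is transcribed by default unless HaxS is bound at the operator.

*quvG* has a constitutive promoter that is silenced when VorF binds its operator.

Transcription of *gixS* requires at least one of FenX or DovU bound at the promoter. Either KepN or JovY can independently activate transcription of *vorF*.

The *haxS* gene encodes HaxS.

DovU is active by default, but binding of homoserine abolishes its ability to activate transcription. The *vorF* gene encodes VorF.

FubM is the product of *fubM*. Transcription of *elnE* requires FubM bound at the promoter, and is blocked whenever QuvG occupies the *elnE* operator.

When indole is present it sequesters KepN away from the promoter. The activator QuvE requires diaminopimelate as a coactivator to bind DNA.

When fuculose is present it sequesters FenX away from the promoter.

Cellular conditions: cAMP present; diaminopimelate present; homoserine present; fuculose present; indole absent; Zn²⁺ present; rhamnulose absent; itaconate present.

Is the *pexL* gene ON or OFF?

Zn²⁺ is present, so KulB is active.
No repressor is bound and KulB is active, so *dovL* is transcribed.
So DovL is produced and active.
Fuculose is present, so FenX is inactive.
Homoserine is present, so DovU is inactive.
No activator is available at the *gixS* promoter, so *gixS* is not transcribed.
So GixS is not produced.
No repressor is bound and DovL is active, so *haxS* is transcribed.
So HaxS is produced and active.
With repressor HaxS bound, *kosU* is not transcribed.
So KosU is not produced.
Indole is absent, so KepN is active.
cAMP is present, so JovY is active.
Activator KepN is present, so *vorF* is transcribed.
So VorF is produced and active.
With repressor VorF bound, *quvG* is not transcribed.
So QuvG is not produced.
Rhamnulose is absent, so NolM is active.
With repressor NolM bound, *fubM* is not transcribed.
So FubM is not produced.
Required activator FubM is absent, so *elnE* is not transcribed.
So ElnE is not produced.
Diaminopimelate is present, so QuvE is active.
No repressor is bound and QuvE is active, so *pexL* is transcribed.

ON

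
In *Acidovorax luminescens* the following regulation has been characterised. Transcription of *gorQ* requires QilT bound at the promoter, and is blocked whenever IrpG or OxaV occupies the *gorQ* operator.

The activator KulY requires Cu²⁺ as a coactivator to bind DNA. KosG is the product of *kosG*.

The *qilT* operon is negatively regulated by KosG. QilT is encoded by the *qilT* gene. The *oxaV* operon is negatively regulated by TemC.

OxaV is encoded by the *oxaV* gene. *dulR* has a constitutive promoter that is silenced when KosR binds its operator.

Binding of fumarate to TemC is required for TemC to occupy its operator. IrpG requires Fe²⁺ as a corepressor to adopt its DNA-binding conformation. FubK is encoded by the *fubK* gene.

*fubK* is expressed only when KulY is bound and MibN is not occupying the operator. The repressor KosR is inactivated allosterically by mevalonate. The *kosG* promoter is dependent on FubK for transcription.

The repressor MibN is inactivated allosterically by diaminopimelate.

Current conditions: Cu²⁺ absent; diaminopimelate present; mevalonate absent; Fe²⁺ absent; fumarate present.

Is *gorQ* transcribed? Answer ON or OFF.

ON

Fe²⁺ is absent, so IrpG is inactive.
Fumarate is present, so TemC is active.
With repressor TemC bound, *oxaV* is not transcribed.
So OxaV is not produced.
Cu²⁺ is absent, so KulY is inactive.
Diaminopimelate is present, so MibN is inactive.
Required activator KulY is absent, so *fubK* is not transcribed.
So FubK is not produced.
Required activator FubK is absent, so *kosG* is not transcribed.
So KosG is not produced.
With no repressor bound, *qilT* is transcribed.
So QilT is produced and active.
No repressor is bound and QilT is active, so *gorQ* is transcribed.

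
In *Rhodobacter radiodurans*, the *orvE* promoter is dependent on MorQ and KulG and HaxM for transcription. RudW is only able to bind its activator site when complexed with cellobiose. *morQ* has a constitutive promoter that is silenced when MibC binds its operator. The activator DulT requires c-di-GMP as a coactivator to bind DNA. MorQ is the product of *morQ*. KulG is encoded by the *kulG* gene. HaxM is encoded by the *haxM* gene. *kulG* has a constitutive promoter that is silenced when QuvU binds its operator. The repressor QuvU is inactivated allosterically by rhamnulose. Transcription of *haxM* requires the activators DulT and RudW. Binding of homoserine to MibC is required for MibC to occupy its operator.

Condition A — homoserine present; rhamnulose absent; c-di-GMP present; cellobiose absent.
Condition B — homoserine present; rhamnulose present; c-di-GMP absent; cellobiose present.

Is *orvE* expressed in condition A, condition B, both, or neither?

neither

Condition A:
Homoserine is present, so MibC is active.
With repressor MibC bound, *morQ* is not transcribed.
So MorQ is not produced.
Rhamnulose is absent, so QuvU is active.
With repressor QuvU bound, *kulG* is not transcribed.
So KulG is not produced.
c-di-GMP is present, so DulT is active.
Cellobiose is absent, so RudW is inactive.
Required activator RudW is absent, so *haxM* is not transcribed.
So HaxM is not produced.
Required activator MorQ is absent, so *orvE* is not transcribed.
→ *orvE* is OFF in A.
Condition B:
Homoserine is present, so MibC is active.
With repressor MibC bound, *morQ* is not transcribed.
So MorQ is not produced.
Rhamnulose is present, so QuvU is inactive.
With no repressor bound, *kulG* is transcribed.
So KulG is produced and active.
c-di-GMP is absent, so DulT is inactive.
Cellobiose is present, so RudW is active.
Required activator DulT is absent, so *haxM* is not transcribed.
So HaxM is not produced.
Required activator MorQ is absent, so *orvE* is not transcribed.
→ *orvE* is OFF in B.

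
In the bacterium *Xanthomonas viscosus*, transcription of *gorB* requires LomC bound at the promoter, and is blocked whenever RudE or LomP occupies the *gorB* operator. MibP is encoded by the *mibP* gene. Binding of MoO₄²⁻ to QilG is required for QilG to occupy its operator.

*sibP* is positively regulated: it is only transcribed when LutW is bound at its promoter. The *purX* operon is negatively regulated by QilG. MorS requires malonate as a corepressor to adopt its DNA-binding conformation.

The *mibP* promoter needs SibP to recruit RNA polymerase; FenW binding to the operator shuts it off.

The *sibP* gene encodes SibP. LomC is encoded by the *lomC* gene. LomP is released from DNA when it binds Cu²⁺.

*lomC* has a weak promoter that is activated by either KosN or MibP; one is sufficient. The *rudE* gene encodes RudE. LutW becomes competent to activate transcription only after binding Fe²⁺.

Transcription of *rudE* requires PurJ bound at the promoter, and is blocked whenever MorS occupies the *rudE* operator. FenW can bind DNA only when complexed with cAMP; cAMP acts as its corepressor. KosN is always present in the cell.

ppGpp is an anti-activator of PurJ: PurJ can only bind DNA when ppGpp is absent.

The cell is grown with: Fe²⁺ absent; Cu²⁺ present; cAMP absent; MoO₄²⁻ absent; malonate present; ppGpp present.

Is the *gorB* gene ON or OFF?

Malonate is present, so MorS is active.
ppGpp is present, so PurJ is inactive.
With repressor MorS bound, *rudE* is not transcribed.
So RudE is not produced.
Cu²⁺ is present, so LomP is inactive.
KosN is produced constitutively and is active.
Fe²⁺ is absent, so LutW is inactive.
Required activator LutW is absent, so *sibP* is not transcribed.
So SibP is not produced.
cAMP is absent, so FenW is inactive.
Required activator SibP is absent, so *mibP* is not transcribed.
So MibP is not produced.
Activator KosN is present, so *lomC* is transcribed.
So LomC is produced and active.
No repressor is bound and LomC is active, so *gorB* is transcribed.

ON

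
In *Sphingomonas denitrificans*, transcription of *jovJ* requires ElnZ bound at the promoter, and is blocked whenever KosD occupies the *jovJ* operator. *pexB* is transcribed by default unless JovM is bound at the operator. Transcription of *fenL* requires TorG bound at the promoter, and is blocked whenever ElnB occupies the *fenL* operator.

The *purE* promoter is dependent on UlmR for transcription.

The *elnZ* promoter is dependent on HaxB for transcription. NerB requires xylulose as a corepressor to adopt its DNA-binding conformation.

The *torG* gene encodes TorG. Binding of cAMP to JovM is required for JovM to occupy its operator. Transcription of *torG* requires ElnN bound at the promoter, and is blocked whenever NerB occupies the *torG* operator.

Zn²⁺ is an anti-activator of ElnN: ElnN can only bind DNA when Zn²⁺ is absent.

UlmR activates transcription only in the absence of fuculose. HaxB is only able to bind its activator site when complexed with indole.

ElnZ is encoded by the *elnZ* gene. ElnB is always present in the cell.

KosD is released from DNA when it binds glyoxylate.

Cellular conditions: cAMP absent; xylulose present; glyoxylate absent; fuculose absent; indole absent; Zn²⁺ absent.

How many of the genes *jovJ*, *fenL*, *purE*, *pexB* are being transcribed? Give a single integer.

2

Indole is absent, so HaxB is inactive.
Required activator HaxB is absent, so *elnZ* is not transcribed.
So ElnZ is not produced.
Glyoxylate is absent, so KosD is active.
With repressor KosD bound, *jovJ* is not transcribed.
→ *jovJ* is OFF.
ElnB is produced constitutively and is active.
Zn²⁺ is absent, so ElnN is active.
Xylulose is present, so NerB is active.
With repressor NerB bound, *torG* is not transcribed.
So TorG is not produced.
With repressor ElnB bound, *fenL* is not transcribed.
→ *fenL* is OFF.
Fuculose is absent, so UlmR is active.
No repressor is bound and UlmR is active, so *purE* is transcribed.
→ *purE* is ON.
cAMP is absent, so JovM is inactive.
With no repressor bound, *pexB* is transcribed.
→ *pexB* is ON.
2 of the 4 genes are transcribed.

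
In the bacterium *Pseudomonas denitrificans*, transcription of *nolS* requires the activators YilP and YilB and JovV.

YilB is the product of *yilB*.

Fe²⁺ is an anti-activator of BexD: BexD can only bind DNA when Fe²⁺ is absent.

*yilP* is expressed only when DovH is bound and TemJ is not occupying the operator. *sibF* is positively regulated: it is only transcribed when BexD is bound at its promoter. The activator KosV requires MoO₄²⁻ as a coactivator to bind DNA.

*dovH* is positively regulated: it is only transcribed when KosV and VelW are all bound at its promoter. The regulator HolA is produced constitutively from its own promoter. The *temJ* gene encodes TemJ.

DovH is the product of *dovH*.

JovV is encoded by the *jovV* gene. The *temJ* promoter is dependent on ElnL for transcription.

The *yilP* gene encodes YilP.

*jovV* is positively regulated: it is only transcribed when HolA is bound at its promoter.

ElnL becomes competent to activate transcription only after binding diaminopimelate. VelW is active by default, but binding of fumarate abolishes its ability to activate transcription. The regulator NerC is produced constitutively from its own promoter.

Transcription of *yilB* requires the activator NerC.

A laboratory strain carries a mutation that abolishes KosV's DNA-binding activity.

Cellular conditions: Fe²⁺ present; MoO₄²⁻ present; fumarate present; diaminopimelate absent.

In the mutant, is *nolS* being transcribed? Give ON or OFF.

OFF

KosV is non-functional in this strain, so it has no effect.
Fumarate is present, so VelW is inactive.
Required activator KosV is absent, so *dovH* is not transcribed.
So DovH is not produced.
Diaminopimelate is absent, so ElnL is inactive.
Required activator ElnL is absent, so *temJ* is not transcribed.
So TemJ is not produced.
Required activator DovH is absent, so *yilP* is not transcribed.
So YilP is not produced.
NerC is produced constitutively and is active.
No repressor is bound and NerC is active, so *yilB* is transcribed.
So YilB is produced and active.
HolA is produced constitutively and is active.
No repressor is bound and HolA is active, so *jovV* is transcribed.
So JovV is produced and active.
Required activator YilP is absent, so *nolS* is not transcribed.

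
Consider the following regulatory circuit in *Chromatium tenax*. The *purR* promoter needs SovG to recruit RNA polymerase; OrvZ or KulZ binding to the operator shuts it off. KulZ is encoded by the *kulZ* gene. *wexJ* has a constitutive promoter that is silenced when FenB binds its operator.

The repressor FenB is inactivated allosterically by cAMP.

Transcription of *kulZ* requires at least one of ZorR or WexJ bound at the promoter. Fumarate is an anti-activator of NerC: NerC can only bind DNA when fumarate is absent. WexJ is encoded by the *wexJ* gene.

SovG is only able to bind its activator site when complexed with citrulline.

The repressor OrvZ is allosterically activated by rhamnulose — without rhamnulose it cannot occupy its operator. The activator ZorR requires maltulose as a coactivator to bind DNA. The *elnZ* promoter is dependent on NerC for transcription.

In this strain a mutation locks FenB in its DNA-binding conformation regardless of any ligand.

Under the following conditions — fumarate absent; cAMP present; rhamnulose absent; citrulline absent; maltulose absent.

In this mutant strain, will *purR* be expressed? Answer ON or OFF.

Rhamnulose is absent, so OrvZ is inactive.
Citrulline is absent, so SovG is inactive.
Maltulose is absent, so ZorR is inactive.
FenB is constitutively active in this strain.
With repressor FenB bound, *wexJ* is not transcribed.
So WexJ is not produced.
No activator is available at the *kulZ* promoter, so *kulZ* is not transcribed.
So KulZ is not produced.
Required activator SovG is absent, so *purR* is not transcribed.

OFF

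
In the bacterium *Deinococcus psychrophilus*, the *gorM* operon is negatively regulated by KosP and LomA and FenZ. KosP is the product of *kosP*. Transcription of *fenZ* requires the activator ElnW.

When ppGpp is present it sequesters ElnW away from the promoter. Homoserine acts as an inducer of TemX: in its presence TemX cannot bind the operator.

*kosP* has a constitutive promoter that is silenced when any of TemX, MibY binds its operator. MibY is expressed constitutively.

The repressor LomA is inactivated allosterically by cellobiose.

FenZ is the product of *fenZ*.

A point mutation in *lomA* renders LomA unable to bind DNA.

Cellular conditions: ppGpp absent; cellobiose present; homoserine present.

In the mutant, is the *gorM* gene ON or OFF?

OFF

Homoserine is present, so TemX is inactive.
MibY is produced constitutively and is active.
With repressor MibY bound, *kosP* is not transcribed.
So KosP is not produced.
LomA is non-functional in this strain, so it has no effect.
ppGpp is absent, so ElnW is active.
No repressor is bound and ElnW is active, so *fenZ* is transcribed.
So FenZ is produced and active.
With repressor FenZ bound, *gorM* is not transcribed.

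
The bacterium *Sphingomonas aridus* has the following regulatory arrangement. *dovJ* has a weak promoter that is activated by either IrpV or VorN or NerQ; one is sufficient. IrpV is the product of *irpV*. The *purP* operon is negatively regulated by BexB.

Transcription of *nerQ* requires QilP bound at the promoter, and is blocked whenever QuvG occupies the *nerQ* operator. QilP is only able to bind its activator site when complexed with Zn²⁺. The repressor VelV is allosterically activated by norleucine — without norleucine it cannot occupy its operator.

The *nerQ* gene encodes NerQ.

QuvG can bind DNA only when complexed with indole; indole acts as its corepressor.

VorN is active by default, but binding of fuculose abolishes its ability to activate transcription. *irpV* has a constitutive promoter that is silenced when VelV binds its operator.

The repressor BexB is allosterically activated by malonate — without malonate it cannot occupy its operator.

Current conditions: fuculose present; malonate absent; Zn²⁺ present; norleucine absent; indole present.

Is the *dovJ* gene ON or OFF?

Norleucine is absent, so VelV is inactive.
With no repressor bound, *irpV* is transcribed.
So IrpV is produced and active.
Fuculose is present, so VorN is inactive.
Zn²⁺ is present, so QilP is active.
Indole is present, so QuvG is active.
With repressor QuvG bound, *nerQ* is not transcribed.
So NerQ is not produced.
Activator IrpV is present, so *dovJ* is transcribed.

ON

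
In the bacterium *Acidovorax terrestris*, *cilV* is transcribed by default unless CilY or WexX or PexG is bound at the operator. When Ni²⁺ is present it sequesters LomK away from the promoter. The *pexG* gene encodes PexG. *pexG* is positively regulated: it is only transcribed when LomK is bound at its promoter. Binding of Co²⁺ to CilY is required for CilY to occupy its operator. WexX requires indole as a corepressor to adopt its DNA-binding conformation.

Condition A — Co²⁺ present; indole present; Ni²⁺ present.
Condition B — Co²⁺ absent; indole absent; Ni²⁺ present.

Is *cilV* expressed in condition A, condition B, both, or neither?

B only

Condition A:
Co²⁺ is present, so CilY is active.
Indole is present, so WexX is active.
Ni²⁺ is present, so LomK is inactive.
Required activator LomK is absent, so *pexG* is not transcribed.
So PexG is not produced.
With repressor CilY bound, *cilV* is not transcribed.
→ *cilV* is OFF in A.
Condition B:
Co²⁺ is absent, so CilY is inactive.
Indole is absent, so WexX is inactive.
Ni²⁺ is present, so LomK is inactive.
Required activator LomK is absent, so *pexG* is not transcribed.
So PexG is not produced.
With no repressor bound, *cilV* is transcribed.
→ *cilV* is ON in B.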